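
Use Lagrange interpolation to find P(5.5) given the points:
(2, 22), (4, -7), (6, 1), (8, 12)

Lagrange interpolation formula:
P(x) = Σ yᵢ × Lᵢ(x)
where Lᵢ(x) = Π_{j≠i} (x - xⱼ)/(xᵢ - xⱼ)

L_0(5.5) = (5.5 - 4)/(2 - 4) × (5.5 - 6)/(2 - 6) × (5.5 - 8)/(2 - 8) = -0.039062
L_1(5.5) = (5.5 - 2)/(4 - 2) × (5.5 - 6)/(4 - 6) × (5.5 - 8)/(4 - 8) = 0.273438
L_2(5.5) = (5.5 - 2)/(6 - 2) × (5.5 - 4)/(6 - 4) × (5.5 - 8)/(6 - 8) = 0.820312
L_3(5.5) = (5.5 - 2)/(8 - 2) × (5.5 - 4)/(8 - 4) × (5.5 - 6)/(8 - 6) = -0.054688

P(5.5) = 22×L_0(5.5) + (-7)×L_1(5.5) + 1×L_2(5.5) + 12×L_3(5.5)
P(5.5) = -2.609375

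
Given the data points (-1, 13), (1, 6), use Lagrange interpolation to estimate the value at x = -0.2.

Lagrange interpolation formula:
P(x) = Σ yᵢ × Lᵢ(x)
where Lᵢ(x) = Π_{j≠i} (x - xⱼ)/(xᵢ - xⱼ)

L_0(-0.2) = (-0.2 - 1)/(-1 - 1) = 0.600000
L_1(-0.2) = (-0.2 - (-1))/(1 - (-1)) = 0.400000

P(-0.2) = 13×L_0(-0.2) + 6×L_1(-0.2)
P(-0.2) = 10.200000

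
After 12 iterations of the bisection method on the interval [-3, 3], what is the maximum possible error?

Bisection error bound: |error| ≤ (b-a)/2^n
|error| ≤ (3 - (-3))/2^12 = 6/2^12
|error| ≤ 0.0014648438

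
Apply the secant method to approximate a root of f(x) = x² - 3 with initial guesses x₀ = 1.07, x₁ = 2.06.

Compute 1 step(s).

f(x) = x² - 3
x₀ = 1.07, x₁ = 2.06

Secant formula: x_{n+1} = x_n - f(x_n)(x_n - x_{n-1})/(f(x_n) - f(x_{n-1}))

Iteration 1:
  f(1.070000) = -1.855100
  f(2.060000) = 1.243600
  x_2 = 2.060000 - 1.243600×(2.060000 - 1.070000)/(1.243600 - (-1.855100))
       = 1.662684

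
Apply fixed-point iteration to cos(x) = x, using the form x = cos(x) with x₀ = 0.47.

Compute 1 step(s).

Equation: cos(x) = x
Fixed-point form: x = cos(x)
x₀ = 0.47

x_1 = g(0.470000) = 0.891568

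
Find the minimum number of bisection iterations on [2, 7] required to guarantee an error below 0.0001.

We need (b-a)/2^n ≤ 0.0001
(7 - 2)/2^n ≤ 0.0001
5/2^n ≤ 0.0001
2^n ≥ 50000
n ≥ log₂(50000) = 15.61
n ≥ 16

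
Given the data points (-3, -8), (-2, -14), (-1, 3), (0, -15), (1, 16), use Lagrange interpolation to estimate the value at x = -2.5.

Lagrange interpolation formula:
P(x) = Σ yᵢ × Lᵢ(x)
where Lᵢ(x) = Π_{j≠i} (x - xⱼ)/(xᵢ - xⱼ)

L_0(-2.5) = (-2.5 - (-2))/(-3 - (-2)) × (-2.5 - (-1))/(-3 - (-1)) × (-2.5 - 0)/(-3 - 0) × (-2.5 - 1)/(-3 - 1) = 0.273438
L_1(-2.5) = (-2.5 - (-3))/(-2 - (-3)) × (-2.5 - (-1))/(-2 - (-1)) × (-2.5 - 0)/(-2 - 0) × (-2.5 - 1)/(-2 - 1) = 1.093750
L_2(-2.5) = (-2.5 - (-3))/(-1 - (-3)) × (-2.5 - (-2))/(-1 - (-2)) × (-2.5 - 0)/(-1 - 0) × (-2.5 - 1)/(-1 - 1) = -0.546875
L_3(-2.5) = (-2.5 - (-3))/(0 - (-3)) × (-2.5 - (-2))/(0 - (-2)) × (-2.5 - (-1))/(0 - (-1)) × (-2.5 - 1)/(0 - 1) = 0.218750
L_4(-2.5) = (-2.5 - (-3))/(1 - (-3)) × (-2.5 - (-2))/(1 - (-2)) × (-2.5 - (-1))/(1 - (-1)) × (-2.5 - 0)/(1 - 0) = -0.039062

P(-2.5) = (-8)×L_0(-2.5) + (-14)×L_1(-2.5) + 3×L_2(-2.5) + (-15)×L_3(-2.5) + 16×L_4(-2.5)
P(-2.5) = -23.046875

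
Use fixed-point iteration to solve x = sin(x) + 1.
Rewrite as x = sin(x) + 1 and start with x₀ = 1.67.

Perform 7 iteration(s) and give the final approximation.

Equation: x = sin(x) + 1
Fixed-point form: x = sin(x) + 1
x₀ = 1.67

x_1 = g(1.670000) = 1.995083
x_2 = g(1.995083) = 1.911332
x_3 = g(1.911332) = 1.942576
x_4 = g(1.942576) = 1.931682
x_5 = g(1.931682) = 1.935584
x_6 = g(1.935584) = 1.934199
x_7 = g(1.934199) = 1.934693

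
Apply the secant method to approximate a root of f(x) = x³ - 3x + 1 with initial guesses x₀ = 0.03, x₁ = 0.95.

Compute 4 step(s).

f(x) = x³ - 3x + 1
x₀ = 0.03, x₁ = 0.95

Secant formula: x_{n+1} = x_n - f(x_n)(x_n - x_{n-1})/(f(x_n) - f(x_{n-1}))

Iteration 1:
  f(0.030000) = 0.910027
  f(0.950000) = -0.992625
  x_2 = 0.950000 - (-0.992625)×(0.950000 - 0.030000)/(-0.992625 - 0.910027)
       = 0.470030
Iteration 2:
  f(0.950000) = -0.992625
  f(0.470030) = -0.306248
  x_3 = 0.470030 - (-0.306248)×(0.470030 - 0.950000)/(-0.306248 - (-0.992625))
       = 0.255877
Iteration 3:
  f(0.470030) = -0.306248
  f(0.255877) = 0.249121
  x_4 = 0.255877 - 0.249121×(0.255877 - 0.470030)/(0.249121 - (-0.306248))
       = 0.351940
Iteration 4:
  f(0.255877) = 0.249121
  f(0.351940) = -0.012227
  x_5 = 0.351940 - (-0.012227)×(0.351940 - 0.255877)/(-0.012227 - 0.249121)
       = 0.347445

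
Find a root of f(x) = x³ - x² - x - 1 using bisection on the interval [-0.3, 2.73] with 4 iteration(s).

f(x) = x³ - x² - x - 1
Initial interval: [-0.3, 2.73]

Iteration 1:
  c_1 = (-0.300000 + 2.730000)/2 = 1.215000
  f(c_1) = f(1.215000) = -1.897612
  f(a) × f(c) ≥ 0, new interval: [1.215000, 2.730000]
Iteration 2:
  c_2 = (1.215000 + 2.730000)/2 = 1.972500
  f(c_2) = f(1.972500) = 0.811260
  f(a) × f(c) < 0, new interval: [1.215000, 1.972500]
Iteration 3:
  c_3 = (1.215000 + 1.972500)/2 = 1.593750
  f(c_3) = f(1.593750) = -1.085602
  f(a) × f(c) ≥ 0, new interval: [1.593750, 1.972500]
Iteration 4:
  c_4 = (1.593750 + 1.972500)/2 = 1.783125
  f(c_4) = f(1.783125) = -0.293152
  f(a) × f(c) ≥ 0, new interval: [1.783125, 1.972500]

After 4 iteration(s), the approximation is c_4 = 1.783125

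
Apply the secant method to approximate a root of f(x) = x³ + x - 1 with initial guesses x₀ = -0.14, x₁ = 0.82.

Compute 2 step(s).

f(x) = x³ + x - 1
x₀ = -0.14, x₁ = 0.82

Secant formula: x_{n+1} = x_n - f(x_n)(x_n - x_{n-1})/(f(x_n) - f(x_{n-1}))

Iteration 1:
  f(-0.140000) = -1.142744
  f(0.820000) = 0.371368
  x_2 = 0.820000 - 0.371368×(0.820000 - (-0.140000))/(0.371368 - (-1.142744))
       = 0.584540
Iteration 2:
  f(0.820000) = 0.371368
  f(0.584540) = -0.215731
  x_3 = 0.584540 - (-0.215731)×(0.584540 - 0.820000)/(-0.215731 - 0.371368)
       = 0.671060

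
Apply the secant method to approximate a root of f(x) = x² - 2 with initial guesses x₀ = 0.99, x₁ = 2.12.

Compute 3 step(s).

f(x) = x² - 2
x₀ = 0.99, x₁ = 2.12

Secant formula: x_{n+1} = x_n - f(x_n)(x_n - x_{n-1})/(f(x_n) - f(x_{n-1}))

Iteration 1:
  f(0.990000) = -1.019900
  f(2.120000) = 2.494400
  x_2 = 2.120000 - 2.494400×(2.120000 - 0.990000)/(2.494400 - (-1.019900))
       = 1.317942
Iteration 2:
  f(2.120000) = 2.494400
  f(1.317942) = -0.263029
  x_3 = 1.317942 - (-0.263029)×(1.317942 - 2.120000)/(-0.263029 - 2.494400)
       = 1.394450
Iteration 3:
  f(1.317942) = -0.263029
  f(1.394450) = -0.055510
  x_4 = 1.394450 - (-0.055510)×(1.394450 - 1.317942)/(-0.055510 - (-0.263029))
       = 1.414915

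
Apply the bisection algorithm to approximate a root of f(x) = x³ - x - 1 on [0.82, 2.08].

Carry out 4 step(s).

f(x) = x³ - x - 1
Initial interval: [0.82, 2.08]

Iteration 1:
  c_1 = (0.820000 + 2.080000)/2 = 1.450000
  f(c_1) = f(1.450000) = 0.598625
  f(a) × f(c) < 0, new interval: [0.820000, 1.450000]
Iteration 2:
  c_2 = (0.820000 + 1.450000)/2 = 1.135000
  f(c_2) = f(1.135000) = -0.672865
  f(a) × f(c) ≥ 0, new interval: [1.135000, 1.450000]
Iteration 3:
  c_3 = (1.135000 + 1.450000)/2 = 1.292500
  f(c_3) = f(1.292500) = -0.133306
  f(a) × f(c) ≥ 0, new interval: [1.292500, 1.450000]
Iteration 4:
  c_4 = (1.292500 + 1.450000)/2 = 1.371250
  f(c_4) = f(1.371250) = 0.207148
  f(a) × f(c) < 0, new interval: [1.292500, 1.371250]

After 4 iteration(s), the approximation is c_4 = 1.371250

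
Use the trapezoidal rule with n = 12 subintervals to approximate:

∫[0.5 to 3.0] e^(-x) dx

f(x) = e^(-x)
a = 0.5, b = 3.0, n = 12
h = (b - a)/n = 0.208333

Trapezoidal rule: (h/2)[f(x₀) + 2f(x₁) + 2f(x₂) + ... + f(xₙ)]

x_0 = 0.5000, f(x_0) = 0.606531, coefficient = 1
x_1 = 0.7083, f(x_1) = 0.492464, coefficient = 2
x_2 = 0.9167, f(x_2) = 0.399850, coefficient = 2
x_3 = 1.1250, f(x_3) = 0.324652, coefficient = 2
x_4 = 1.3333, f(x_4) = 0.263597, coefficient = 2
x_5 = 1.5417, f(x_5) = 0.214024, coefficient = 2
x_6 = 1.7500, f(x_6) = 0.173774, coefficient = 2
x_7 = 1.9583, f(x_7) = 0.141093, coefficient = 2
x_8 = 2.1667, f(x_8) = 0.114559, coefficient = 2
x_9 = 2.3750, f(x_9) = 0.093014, coefficient = 2
x_10 = 2.5833, f(x_10) = 0.075522, coefficient = 2
x_11 = 2.7917, f(x_11) = 0.061319, coefficient = 2
x_12 = 3.0000, f(x_12) = 0.049787, coefficient = 1

I ≈ (0.208333/2) × 5.364056 = 0.558756
Exact value: 0.556744
Error: 0.002012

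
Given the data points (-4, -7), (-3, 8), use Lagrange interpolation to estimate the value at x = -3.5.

Lagrange interpolation formula:
P(x) = Σ yᵢ × Lᵢ(x)
where Lᵢ(x) = Π_{j≠i} (x - xⱼ)/(xᵢ - xⱼ)

L_0(-3.5) = (-3.5 - (-3))/(-4 - (-3)) = 0.500000
L_1(-3.5) = (-3.5 - (-4))/(-3 - (-4)) = 0.500000

P(-3.5) = (-7)×L_0(-3.5) + 8×L_1(-3.5)
P(-3.5) = 0.500000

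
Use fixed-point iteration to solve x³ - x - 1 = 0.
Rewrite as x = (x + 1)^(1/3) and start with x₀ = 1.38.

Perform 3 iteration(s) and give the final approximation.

Equation: x³ - x - 1 = 0
Fixed-point form: x = (x + 1)^(1/3)
x₀ = 1.38

x_1 = g(1.380000) = 1.335136
x_2 = g(1.335136) = 1.326694
x_3 = g(1.326694) = 1.325093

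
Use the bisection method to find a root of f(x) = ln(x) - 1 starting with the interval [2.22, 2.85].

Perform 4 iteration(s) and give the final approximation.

f(x) = ln(x) - 1
Initial interval: [2.22, 2.85]

Iteration 1:
  c_1 = (2.220000 + 2.850000)/2 = 2.535000
  f(c_1) = f(2.535000) = -0.069806
  f(a) × f(c) ≥ 0, new interval: [2.535000, 2.850000]
Iteration 2:
  c_2 = (2.535000 + 2.850000)/2 = 2.692500
  f(c_2) = f(2.692500) = -0.009530
  f(a) × f(c) ≥ 0, new interval: [2.692500, 2.850000]
Iteration 3:
  c_3 = (2.692500 + 2.850000)/2 = 2.771250
  f(c_3) = f(2.771250) = 0.019298
  f(a) × f(c) < 0, new interval: [2.692500, 2.771250]
Iteration 4:
  c_4 = (2.692500 + 2.771250)/2 = 2.731875
  f(c_4) = f(2.731875) = 0.004988
  f(a) × f(c) < 0, new interval: [2.692500, 2.731875]

After 4 iteration(s), the approximation is c_4 = 2.731875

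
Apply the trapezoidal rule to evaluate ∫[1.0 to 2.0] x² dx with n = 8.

f(x) = x²
a = 1.0, b = 2.0, n = 8
h = (b - a)/n = 0.125000

Trapezoidal rule: (h/2)[f(x₀) + 2f(x₁) + 2f(x₂) + ... + f(xₙ)]

x_0 = 1.0000, f(x_0) = 1.000000, coefficient = 1
x_1 = 1.1250, f(x_1) = 1.265625, coefficient = 2
x_2 = 1.2500, f(x_2) = 1.562500, coefficient = 2
x_3 = 1.3750, f(x_3) = 1.890625, coefficient = 2
x_4 = 1.5000, f(x_4) = 2.250000, coefficient = 2
x_5 = 1.6250, f(x_5) = 2.640625, coefficient = 2
x_6 = 1.7500, f(x_6) = 3.062500, coefficient = 2
x_7 = 1.8750, f(x_7) = 3.515625, coefficient = 2
x_8 = 2.0000, f(x_8) = 4.000000, coefficient = 1

I ≈ (0.125000/2) × 37.375000 = 2.335938
Exact value: 2.333333
Error: 0.002604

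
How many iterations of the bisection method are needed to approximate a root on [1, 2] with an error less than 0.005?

We need (b-a)/2^n ≤ 0.005
(2 - 1)/2^n ≤ 0.005
1/2^n ≤ 0.005
2^n ≥ 200
n ≥ log₂(200) = 7.64
n ≥ 8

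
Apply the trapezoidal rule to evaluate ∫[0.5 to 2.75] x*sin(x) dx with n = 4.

f(x) = x*sin(x)
a = 0.5, b = 2.75, n = 4
h = (b - a)/n = 0.562500

Trapezoidal rule: (h/2)[f(x₀) + 2f(x₁) + 2f(x₂) + ... + f(xₙ)]

x_0 = 0.5000, f(x_0) = 0.239713, coefficient = 1
x_1 = 1.0625, f(x_1) = 0.928173, coefficient = 2
x_2 = 1.6250, f(x_2) = 1.622613, coefficient = 2
x_3 = 2.1875, f(x_3) = 1.784539, coefficient = 2
x_4 = 2.7500, f(x_4) = 1.049568, coefficient = 1

I ≈ (0.562500/2) × 9.959932 = 2.801231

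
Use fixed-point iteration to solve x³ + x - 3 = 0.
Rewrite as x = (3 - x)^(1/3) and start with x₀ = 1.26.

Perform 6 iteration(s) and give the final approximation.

Equation: x³ + x - 3 = 0
Fixed-point form: x = (3 - x)^(1/3)
x₀ = 1.26

x_1 = g(1.260000) = 1.202771
x_2 = g(1.202771) = 1.215816
x_3 = g(1.215816) = 1.212867
x_4 = g(1.212867) = 1.213535
x_5 = g(1.213535) = 1.213384
x_6 = g(1.213384) = 1.213418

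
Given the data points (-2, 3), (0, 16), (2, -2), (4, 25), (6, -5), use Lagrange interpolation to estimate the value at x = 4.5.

Lagrange interpolation formula:
P(x) = Σ yᵢ × Lᵢ(x)
where Lᵢ(x) = Π_{j≠i} (x - xⱼ)/(xᵢ - xⱼ)

L_0(4.5) = (4.5 - 0)/(-2 - 0) × (4.5 - 2)/(-2 - 2) × (4.5 - 4)/(-2 - 4) × (4.5 - 6)/(-2 - 6) = -0.021973
L_1(4.5) = (4.5 - (-2))/(0 - (-2)) × (4.5 - 2)/(0 - 2) × (4.5 - 4)/(0 - 4) × (4.5 - 6)/(0 - 6) = 0.126953
L_2(4.5) = (4.5 - (-2))/(2 - (-2)) × (4.5 - 0)/(2 - 0) × (4.5 - 4)/(2 - 4) × (4.5 - 6)/(2 - 6) = -0.342773
L_3(4.5) = (4.5 - (-2))/(4 - (-2)) × (4.5 - 0)/(4 - 0) × (4.5 - 2)/(4 - 2) × (4.5 - 6)/(4 - 6) = 1.142578
L_4(4.5) = (4.5 - (-2))/(6 - (-2)) × (4.5 - 0)/(6 - 0) × (4.5 - 2)/(6 - 2) × (4.5 - 4)/(6 - 4) = 0.095215

P(4.5) = 3×L_0(4.5) + 16×L_1(4.5) + (-2)×L_2(4.5) + 25×L_3(4.5) + (-5)×L_4(4.5)
P(4.5) = 30.739258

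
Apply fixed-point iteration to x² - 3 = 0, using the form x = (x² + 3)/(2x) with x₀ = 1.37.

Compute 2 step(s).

Equation: x² - 3 = 0
Fixed-point form: x = (x² + 3)/(2x)
x₀ = 1.37

x_1 = g(1.370000) = 1.779891
x_2 = g(1.779891) = 1.732694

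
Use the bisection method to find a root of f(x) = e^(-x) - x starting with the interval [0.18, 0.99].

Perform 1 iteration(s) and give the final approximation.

f(x) = e^(-x) - x
Initial interval: [0.18, 0.99]

Iteration 1:
  c_1 = (0.180000 + 0.990000)/2 = 0.585000
  f(c_1) = f(0.585000) = -0.027894
  f(a) × f(c) < 0, new interval: [0.180000, 0.585000]

After 1 iteration(s), the approximation is c_1 = 0.585000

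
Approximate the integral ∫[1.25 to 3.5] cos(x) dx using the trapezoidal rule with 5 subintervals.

f(x) = cos(x)
a = 1.25, b = 3.5, n = 5
h = (b - a)/n = 0.450000

Trapezoidal rule: (h/2)[f(x₀) + 2f(x₁) + 2f(x₂) + ... + f(xₙ)]

x_0 = 1.2500, f(x_0) = 0.315322, coefficient = 1
x_1 = 1.7000, f(x_1) = -0.128844, coefficient = 2
x_2 = 2.1500, f(x_2) = -0.547358, coefficient = 2
x_3 = 2.6000, f(x_3) = -0.856889, coefficient = 2
x_4 = 3.0500, f(x_4) = -0.995808, coefficient = 2
x_5 = 3.5000, f(x_5) = -0.936457, coefficient = 1

I ≈ (0.450000/2) × -5.678933 = -1.277760
Exact value: -1.299768
Error: 0.022008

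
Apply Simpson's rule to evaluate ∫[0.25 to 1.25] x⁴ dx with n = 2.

f(x) = x⁴
a = 0.25, b = 1.25, n = 2
h = (b - a)/n = 0.500000

Simpson's rule: (h/3)[f(x₀) + 4f(x₁) + 2f(x₂) + ... + f(xₙ)]

x_0 = 0.2500, f(x_0) = 0.003906, coefficient = 1
x_1 = 0.7500, f(x_1) = 0.316406, coefficient = 4
x_2 = 1.2500, f(x_2) = 2.441406, coefficient = 1

I ≈ (0.500000/3) × 3.710938 = 0.618490
Exact value: 0.610156
Error: 0.008333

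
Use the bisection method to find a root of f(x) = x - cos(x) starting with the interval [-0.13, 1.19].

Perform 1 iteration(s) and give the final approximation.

f(x) = x - cos(x)
Initial interval: [-0.13, 1.19]

Iteration 1:
  c_1 = (-0.130000 + 1.190000)/2 = 0.530000
  f(c_1) = f(0.530000) = -0.332807
  f(a) × f(c) ≥ 0, new interval: [0.530000, 1.190000]

After 1 iteration(s), the approximation is c_1 = 0.530000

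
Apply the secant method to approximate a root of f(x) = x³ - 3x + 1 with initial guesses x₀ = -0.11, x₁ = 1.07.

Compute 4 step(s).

f(x) = x³ - 3x + 1
x₀ = -0.11, x₁ = 1.07

Secant formula: x_{n+1} = x_n - f(x_n)(x_n - x_{n-1})/(f(x_n) - f(x_{n-1}))

Iteration 1:
  f(-0.110000) = 1.328669
  f(1.070000) = -0.984957
  x_2 = 1.070000 - (-0.984957)×(1.070000 - (-0.110000))/(-0.984957 - 1.328669)
       = 0.567650
Iteration 2:
  f(1.070000) = -0.984957
  f(0.567650) = -0.520039
  x_3 = 0.567650 - (-0.520039)×(0.567650 - 1.070000)/(-0.520039 - (-0.984957))
       = 0.005742
Iteration 3:
  f(0.567650) = -0.520039
  f(0.005742) = 0.982774
  x_4 = 0.005742 - 0.982774×(0.005742 - 0.567650)/(0.982774 - (-0.520039))
       = 0.373206
Iteration 4:
  f(0.005742) = 0.982774
  f(0.373206) = -0.067636
  x_5 = 0.373206 - (-0.067636)×(0.373206 - 0.005742)/(-0.067636 - 0.982774)
       = 0.349545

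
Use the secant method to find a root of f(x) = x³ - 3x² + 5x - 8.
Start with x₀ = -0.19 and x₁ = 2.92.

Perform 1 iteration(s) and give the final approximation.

f(x) = x³ - 3x² + 5x - 8
x₀ = -0.19, x₁ = 2.92

Secant formula: x_{n+1} = x_n - f(x_n)(x_n - x_{n-1})/(f(x_n) - f(x_{n-1}))

Iteration 1:
  f(-0.190000) = -9.065159
  f(2.920000) = 5.917888
  x_2 = 2.920000 - 5.917888×(2.920000 - (-0.190000))/(5.917888 - (-9.065159))
       = 1.691636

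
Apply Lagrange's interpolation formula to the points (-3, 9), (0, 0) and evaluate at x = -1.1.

Lagrange interpolation formula:
P(x) = Σ yᵢ × Lᵢ(x)
where Lᵢ(x) = Π_{j≠i} (x - xⱼ)/(xᵢ - xⱼ)

L_0(-1.1) = (-1.1 - 0)/(-3 - 0) = 0.366667
L_1(-1.1) = (-1.1 - (-3))/(0 - (-3)) = 0.633333

P(-1.1) = 9×L_0(-1.1) + 0×L_1(-1.1)
P(-1.1) = 3.300000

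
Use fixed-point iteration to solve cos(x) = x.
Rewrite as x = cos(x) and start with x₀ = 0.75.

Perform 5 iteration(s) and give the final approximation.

Equation: cos(x) = x
Fixed-point form: x = cos(x)
x₀ = 0.75

x_1 = g(0.750000) = 0.731689
x_2 = g(0.731689) = 0.744047
x_3 = g(0.744047) = 0.735734
x_4 = g(0.735734) = 0.741339
x_5 = g(0.741339) = 0.737565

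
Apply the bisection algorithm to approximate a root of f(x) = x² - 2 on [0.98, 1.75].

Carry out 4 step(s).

f(x) = x² - 2
Initial interval: [0.98, 1.75]

Iteration 1:
  c_1 = (0.980000 + 1.750000)/2 = 1.365000
  f(c_1) = f(1.365000) = -0.136775
  f(a) × f(c) ≥ 0, new interval: [1.365000, 1.750000]
Iteration 2:
  c_2 = (1.365000 + 1.750000)/2 = 1.557500
  f(c_2) = f(1.557500) = 0.425806
  f(a) × f(c) < 0, new interval: [1.365000, 1.557500]
Iteration 3:
  c_3 = (1.365000 + 1.557500)/2 = 1.461250
  f(c_3) = f(1.461250) = 0.135252
  f(a) × f(c) < 0, new interval: [1.365000, 1.461250]
Iteration 4:
  c_4 = (1.365000 + 1.461250)/2 = 1.413125
  f(c_4) = f(1.413125) = -0.003078
  f(a) × f(c) ≥ 0, new interval: [1.413125, 1.461250]

After 4 iteration(s), the approximation is c_4 = 1.413125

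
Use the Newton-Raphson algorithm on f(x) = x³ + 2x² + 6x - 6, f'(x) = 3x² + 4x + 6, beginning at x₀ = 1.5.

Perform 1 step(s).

f(x) = x³ + 2x² + 6x - 6
f'(x) = 3x² + 4x + 6
x₀ = 1.5

Newton-Raphson formula: x_{n+1} = x_n - f(x_n)/f'(x_n)

Iteration 1:
  f(1.500000) = 10.875000
  f'(1.500000) = 18.750000
  x_1 = 1.500000 - 10.875000/18.750000 = 0.920000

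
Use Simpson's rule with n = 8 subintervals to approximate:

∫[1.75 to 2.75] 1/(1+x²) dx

f(x) = 1/(1+x²)
a = 1.75, b = 2.75, n = 8
h = (b - a)/n = 0.125000

Simpson's rule: (h/3)[f(x₀) + 4f(x₁) + 2f(x₂) + ... + f(xₙ)]

x_0 = 1.7500, f(x_0) = 0.246154, coefficient = 1
x_1 = 1.8750, f(x_1) = 0.221453, coefficient = 4
x_2 = 2.0000, f(x_2) = 0.200000, coefficient = 2
x_3 = 2.1250, f(x_3) = 0.181303, coefficient = 4
x_4 = 2.2500, f(x_4) = 0.164948, coefficient = 2
x_5 = 2.3750, f(x_5) = 0.150588, coefficient = 4
x_6 = 2.5000, f(x_6) = 0.137931, coefficient = 2
x_7 = 2.6250, f(x_7) = 0.126733, coefficient = 4
x_8 = 2.7500, f(x_8) = 0.116788, coefficient = 1

I ≈ (0.125000/3) × 4.089010 = 0.170375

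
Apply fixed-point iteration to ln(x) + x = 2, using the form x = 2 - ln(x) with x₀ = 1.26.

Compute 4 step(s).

Equation: ln(x) + x = 2
Fixed-point form: x = 2 - ln(x)
x₀ = 1.26

x_1 = g(1.260000) = 1.768888
x_2 = g(1.768888) = 1.429649
x_3 = g(1.429649) = 1.642571
x_4 = g(1.642571) = 1.503737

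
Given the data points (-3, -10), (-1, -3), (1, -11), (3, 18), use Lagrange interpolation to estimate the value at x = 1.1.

Lagrange interpolation formula:
P(x) = Σ yᵢ × Lᵢ(x)
where Lᵢ(x) = Π_{j≠i} (x - xⱼ)/(xᵢ - xⱼ)

L_0(1.1) = (1.1 - (-1))/(-3 - (-1)) × (1.1 - 1)/(-3 - 1) × (1.1 - 3)/(-3 - 3) = 0.008313
L_1(1.1) = (1.1 - (-3))/(-1 - (-3)) × (1.1 - 1)/(-1 - 1) × (1.1 - 3)/(-1 - 3) = -0.048688
L_2(1.1) = (1.1 - (-3))/(1 - (-3)) × (1.1 - (-1))/(1 - (-1)) × (1.1 - 3)/(1 - 3) = 1.022437
L_3(1.1) = (1.1 - (-3))/(3 - (-3)) × (1.1 - (-1))/(3 - (-1)) × (1.1 - 1)/(3 - 1) = 0.017938

P(1.1) = (-10)×L_0(1.1) + (-3)×L_1(1.1) + (-11)×L_2(1.1) + 18×L_3(1.1)
P(1.1) = -10.861000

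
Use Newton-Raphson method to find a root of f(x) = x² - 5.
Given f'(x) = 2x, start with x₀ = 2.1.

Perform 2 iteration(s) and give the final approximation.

f(x) = x² - 5
f'(x) = 2x
x₀ = 2.1

Newton-Raphson formula: x_{n+1} = x_n - f(x_n)/f'(x_n)

Iteration 1:
  f(2.100000) = -0.590000
  f'(2.100000) = 4.200000
  x_1 = 2.100000 - (-0.590000)/4.200000 = 2.240476
Iteration 2:
  f(2.240476) = 0.019734
  f'(2.240476) = 4.480952
  x_2 = 2.240476 - 0.019734/4.480952 = 2.236072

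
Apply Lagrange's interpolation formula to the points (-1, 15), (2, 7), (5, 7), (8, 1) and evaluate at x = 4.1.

Lagrange interpolation formula:
P(x) = Σ yᵢ × Lᵢ(x)
where Lᵢ(x) = Π_{j≠i} (x - xⱼ)/(xᵢ - xⱼ)

L_0(4.1) = (4.1 - 2)/(-1 - 2) × (4.1 - 5)/(-1 - 5) × (4.1 - 8)/(-1 - 8) = -0.045500
L_1(4.1) = (4.1 - (-1))/(2 - (-1)) × (4.1 - 5)/(2 - 5) × (4.1 - 8)/(2 - 8) = 0.331500
L_2(4.1) = (4.1 - (-1))/(5 - (-1)) × (4.1 - 2)/(5 - 2) × (4.1 - 8)/(5 - 8) = 0.773500
L_3(4.1) = (4.1 - (-1))/(8 - (-1)) × (4.1 - 2)/(8 - 2) × (4.1 - 5)/(8 - 5) = -0.059500

P(4.1) = 15×L_0(4.1) + 7×L_1(4.1) + 7×L_2(4.1) + 1×L_3(4.1)
P(4.1) = 6.993000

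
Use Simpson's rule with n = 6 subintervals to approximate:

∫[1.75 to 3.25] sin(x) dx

f(x) = sin(x)
a = 1.75, b = 3.25, n = 6
h = (b - a)/n = 0.250000

Simpson's rule: (h/3)[f(x₀) + 4f(x₁) + 2f(x₂) + ... + f(xₙ)]

x_0 = 1.7500, f(x_0) = 0.983986, coefficient = 1
x_1 = 2.0000, f(x_1) = 0.909297, coefficient = 4
x_2 = 2.2500, f(x_2) = 0.778073, coefficient = 2
x_3 = 2.5000, f(x_3) = 0.598472, coefficient = 4
x_4 = 2.7500, f(x_4) = 0.381661, coefficient = 2
x_5 = 3.0000, f(x_5) = 0.141120, coefficient = 4
x_6 = 3.2500, f(x_6) = -0.108195, coefficient = 1

I ≈ (0.250000/3) × 9.790818 = 0.815901
Exact value: 0.815884
Error: 0.000018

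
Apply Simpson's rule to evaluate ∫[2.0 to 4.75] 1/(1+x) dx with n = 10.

f(x) = 1/(1+x)
a = 2.0, b = 4.75, n = 10
h = (b - a)/n = 0.275000

Simpson's rule: (h/3)[f(x₀) + 4f(x₁) + 2f(x₂) + ... + f(xₙ)]

x_0 = 2.0000, f(x_0) = 0.333333, coefficient = 1
x_1 = 2.2750, f(x_1) = 0.305344, coefficient = 4
x_2 = 2.5500, f(x_2) = 0.281690, coefficient = 2
x_3 = 2.8250, f(x_3) = 0.261438, coefficient = 4
x_4 = 3.1000, f(x_4) = 0.243902, coefficient = 2
x_5 = 3.3750, f(x_5) = 0.228571, coefficient = 4
x_6 = 3.6500, f(x_6) = 0.215054, coefficient = 2
x_7 = 3.9250, f(x_7) = 0.203046, coefficient = 4
x_8 = 4.2000, f(x_8) = 0.192308, coefficient = 2
x_9 = 4.4750, f(x_9) = 0.182648, coefficient = 4
x_10 = 4.7500, f(x_10) = 0.173913, coefficient = 1

I ≈ (0.275000/3) × 7.097342 = 0.650590
Exact value: 0.650588
Error: 0.000002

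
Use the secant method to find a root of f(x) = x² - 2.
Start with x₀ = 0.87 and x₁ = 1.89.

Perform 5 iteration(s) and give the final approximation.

f(x) = x² - 2
x₀ = 0.87, x₁ = 1.89

Secant formula: x_{n+1} = x_n - f(x_n)(x_n - x_{n-1})/(f(x_n) - f(x_{n-1}))

Iteration 1:
  f(0.870000) = -1.243100
  f(1.890000) = 1.572100
  x_2 = 1.890000 - 1.572100×(1.890000 - 0.870000)/(1.572100 - (-1.243100))
       = 1.320399
Iteration 2:
  f(1.890000) = 1.572100
  f(1.320399) = -0.256548
  x_3 = 1.320399 - (-0.256548)×(1.320399 - 1.890000)/(-0.256548 - 1.572100)
       = 1.400310
Iteration 3:
  f(1.320399) = -0.256548
  f(1.400310) = -0.039132
  x_4 = 1.400310 - (-0.039132)×(1.400310 - 1.320399)/(-0.039132 - (-0.256548))
       = 1.414693
Iteration 4:
  f(1.400310) = -0.039132
  f(1.414693) = 0.001356
  x_5 = 1.414693 - 0.001356×(1.414693 - 1.400310)/(0.001356 - (-0.039132))
       = 1.414211
Iteration 5:
  f(1.414693) = 0.001356
  f(1.414211) = -0.000007
  x_6 = 1.414211 - (-0.000007)×(1.414211 - 1.414693)/(-0.000007 - 0.001356)
       = 1.414214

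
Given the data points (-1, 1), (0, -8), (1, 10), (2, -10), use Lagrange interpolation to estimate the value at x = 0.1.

Lagrange interpolation formula:
P(x) = Σ yᵢ × Lᵢ(x)
where Lᵢ(x) = Π_{j≠i} (x - xⱼ)/(xᵢ - xⱼ)

L_0(0.1) = (0.1 - 0)/(-1 - 0) × (0.1 - 1)/(-1 - 1) × (0.1 - 2)/(-1 - 2) = -0.028500
L_1(0.1) = (0.1 - (-1))/(0 - (-1)) × (0.1 - 1)/(0 - 1) × (0.1 - 2)/(0 - 2) = 0.940500
L_2(0.1) = (0.1 - (-1))/(1 - (-1)) × (0.1 - 0)/(1 - 0) × (0.1 - 2)/(1 - 2) = 0.104500
L_3(0.1) = (0.1 - (-1))/(2 - (-1)) × (0.1 - 0)/(2 - 0) × (0.1 - 1)/(2 - 1) = -0.016500

P(0.1) = 1×L_0(0.1) + (-8)×L_1(0.1) + 10×L_2(0.1) + (-10)×L_3(0.1)
P(0.1) = -6.342500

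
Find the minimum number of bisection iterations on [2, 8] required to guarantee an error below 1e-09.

We need (b-a)/2^n ≤ 1e-09
(8 - 2)/2^n ≤ 1e-09
6/2^n ≤ 1e-09
2^n ≥ 6000000000
n ≥ log₂(6000000000) = 32.48
n ≥ 33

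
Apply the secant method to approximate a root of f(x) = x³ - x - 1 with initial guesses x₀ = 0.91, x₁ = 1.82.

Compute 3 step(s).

f(x) = x³ - x - 1
x₀ = 0.91, x₁ = 1.82

Secant formula: x_{n+1} = x_n - f(x_n)(x_n - x_{n-1})/(f(x_n) - f(x_{n-1}))

Iteration 1:
  f(0.910000) = -1.156429
  f(1.820000) = 3.208568
  x_2 = 1.820000 - 3.208568×(1.820000 - 0.910000)/(3.208568 - (-1.156429))
       = 1.151088
Iteration 2:
  f(1.820000) = 3.208568
  f(1.151088) = -0.625891
  x_3 = 1.151088 - (-0.625891)×(1.151088 - 1.820000)/(-0.625891 - 3.208568)
       = 1.260274
Iteration 3:
  f(1.151088) = -0.625891
  f(1.260274) = -0.258594
  x_4 = 1.260274 - (-0.258594)×(1.260274 - 1.151088)/(-0.258594 - (-0.625891))
       = 1.337145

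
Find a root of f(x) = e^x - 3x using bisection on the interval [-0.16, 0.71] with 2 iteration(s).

f(x) = e^x - 3x
Initial interval: [-0.16, 0.71]

Iteration 1:
  c_1 = (-0.160000 + 0.710000)/2 = 0.275000
  f(c_1) = f(0.275000) = 0.491531
  f(a) × f(c) ≥ 0, new interval: [0.275000, 0.710000]
Iteration 2:
  c_2 = (0.275000 + 0.710000)/2 = 0.492500
  f(c_2) = f(0.492500) = 0.158902
  f(a) × f(c) ≥ 0, new interval: [0.492500, 0.710000]

After 2 iteration(s), the approximation is c_2 = 0.492500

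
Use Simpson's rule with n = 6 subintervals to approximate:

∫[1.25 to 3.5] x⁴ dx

f(x) = x⁴
a = 1.25, b = 3.5, n = 6
h = (b - a)/n = 0.375000

Simpson's rule: (h/3)[f(x₀) + 4f(x₁) + 2f(x₂) + ... + f(xₙ)]

x_0 = 1.2500, f(x_0) = 2.441406, coefficient = 1
x_1 = 1.6250, f(x_1) = 6.972900, coefficient = 4
x_2 = 2.0000, f(x_2) = 16.000000, coefficient = 2
x_3 = 2.3750, f(x_3) = 31.816650, coefficient = 4
x_4 = 2.7500, f(x_4) = 57.191406, coefficient = 2
x_5 = 3.1250, f(x_5) = 95.367432, coefficient = 4
x_6 = 3.5000, f(x_6) = 150.062500, coefficient = 1

I ≈ (0.375000/3) × 835.514648 = 104.439331
Exact value: 104.433398
Error: 0.005933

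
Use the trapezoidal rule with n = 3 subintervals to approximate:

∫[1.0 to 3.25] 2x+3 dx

f(x) = 2x+3
a = 1.0, b = 3.25, n = 3
h = (b - a)/n = 0.750000

Trapezoidal rule: (h/2)[f(x₀) + 2f(x₁) + 2f(x₂) + ... + f(xₙ)]

x_0 = 1.0000, f(x_0) = 5.000000, coefficient = 1
x_1 = 1.7500, f(x_1) = 6.500000, coefficient = 2
x_2 = 2.5000, f(x_2) = 8.000000, coefficient = 2
x_3 = 3.2500, f(x_3) = 9.500000, coefficient = 1

I ≈ (0.750000/2) × 43.500000 = 16.312500
Exact value: 16.312500
Error: 0.000000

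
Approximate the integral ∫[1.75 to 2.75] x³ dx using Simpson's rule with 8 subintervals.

f(x) = x³
a = 1.75, b = 2.75, n = 8
h = (b - a)/n = 0.125000

Simpson's rule: (h/3)[f(x₀) + 4f(x₁) + 2f(x₂) + ... + f(xₙ)]

x_0 = 1.7500, f(x_0) = 5.359375, coefficient = 1
x_1 = 1.8750, f(x_1) = 6.591797, coefficient = 4
x_2 = 2.0000, f(x_2) = 8.000000, coefficient = 2
x_3 = 2.1250, f(x_3) = 9.595703, coefficient = 4
x_4 = 2.2500, f(x_4) = 11.390625, coefficient = 2
x_5 = 2.3750, f(x_5) = 13.396484, coefficient = 4
x_6 = 2.5000, f(x_6) = 15.625000, coefficient = 2
x_7 = 2.6250, f(x_7) = 18.087891, coefficient = 4
x_8 = 2.7500, f(x_8) = 20.796875, coefficient = 1

I ≈ (0.125000/3) × 286.875000 = 11.953125
Exact value: 11.953125
Error: 0.000000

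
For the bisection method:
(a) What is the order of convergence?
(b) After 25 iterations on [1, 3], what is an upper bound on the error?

(a) Bisection has linear (order 1) convergence; the error is halved each step.

(b) Error bound = (b-a)/2^n = (3 - 1)/2^{25}
    = 2/2^{25}

(a) 1 (linear); (b) error ≤ 5.96e-08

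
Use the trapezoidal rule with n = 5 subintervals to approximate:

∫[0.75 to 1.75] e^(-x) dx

f(x) = e^(-x)
a = 0.75, b = 1.75, n = 5
h = (b - a)/n = 0.200000

Trapezoidal rule: (h/2)[f(x₀) + 2f(x₁) + 2f(x₂) + ... + f(xₙ)]

x_0 = 0.7500, f(x_0) = 0.472367, coefficient = 1
x_1 = 0.9500, f(x_1) = 0.386741, coefficient = 2
x_2 = 1.1500, f(x_2) = 0.316637, coefficient = 2
x_3 = 1.3500, f(x_3) = 0.259240, coefficient = 2
x_4 = 1.5500, f(x_4) = 0.212248, coefficient = 2
x_5 = 1.7500, f(x_5) = 0.173774, coefficient = 1

I ≈ (0.200000/2) × 2.995873 = 0.299587
Exact value: 0.298593
Error: 0.000995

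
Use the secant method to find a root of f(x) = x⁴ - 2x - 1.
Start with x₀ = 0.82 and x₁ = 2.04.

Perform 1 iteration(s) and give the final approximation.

f(x) = x⁴ - 2x - 1
x₀ = 0.82, x₁ = 2.04

Secant formula: x_{n+1} = x_n - f(x_n)(x_n - x_{n-1})/(f(x_n) - f(x_{n-1}))

Iteration 1:
  f(0.820000) = -2.187878
  f(2.040000) = 12.238915
  x_2 = 2.040000 - 12.238915×(2.040000 - 0.820000)/(12.238915 - (-2.187878))
       = 1.005018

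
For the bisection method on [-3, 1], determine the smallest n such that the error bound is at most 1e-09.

We need (b-a)/2^n ≤ 1e-09
(1 - (-3))/2^n ≤ 1e-09
4/2^n ≤ 1e-09
2^n ≥ 4000000000
n ≥ log₂(4000000000) = 31.90
n ≥ 32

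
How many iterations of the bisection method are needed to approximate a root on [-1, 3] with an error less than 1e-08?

We need (b-a)/2^n ≤ 1e-08
(3 - (-1))/2^n ≤ 1e-08
4/2^n ≤ 1e-08
2^n ≥ 400000000
n ≥ log₂(400000000) = 28.58
n ≥ 29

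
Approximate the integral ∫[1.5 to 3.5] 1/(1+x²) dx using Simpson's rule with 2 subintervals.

f(x) = 1/(1+x²)
a = 1.5, b = 3.5, n = 2
h = (b - a)/n = 1.000000

Simpson's rule: (h/3)[f(x₀) + 4f(x₁) + 2f(x₂) + ... + f(xₙ)]

x_0 = 1.5000, f(x_0) = 0.307692, coefficient = 1
x_1 = 2.5000, f(x_1) = 0.137931, coefficient = 4
x_2 = 3.5000, f(x_2) = 0.075472, coefficient = 1

I ≈ (1.000000/3) × 0.934888 = 0.311629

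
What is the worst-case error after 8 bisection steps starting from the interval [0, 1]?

Bisection error bound: |error| ≤ (b-a)/2^n
|error| ≤ (1 - 0)/2^8 = 1/2^8
|error| ≤ 0.0039062500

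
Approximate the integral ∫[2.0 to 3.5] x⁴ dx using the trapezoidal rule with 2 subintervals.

f(x) = x⁴
a = 2.0, b = 3.5, n = 2
h = (b - a)/n = 0.750000

Trapezoidal rule: (h/2)[f(x₀) + 2f(x₁) + 2f(x₂) + ... + f(xₙ)]

x_0 = 2.0000, f(x_0) = 16.000000, coefficient = 1
x_1 = 2.7500, f(x_1) = 57.191406, coefficient = 2
x_2 = 3.5000, f(x_2) = 150.062500, coefficient = 1

I ≈ (0.750000/2) × 280.445312 = 105.166992
Exact value: 98.643750
Error: 6.523242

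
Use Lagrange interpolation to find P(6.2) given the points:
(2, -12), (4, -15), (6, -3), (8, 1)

Lagrange interpolation formula:
P(x) = Σ yᵢ × Lᵢ(x)
where Lᵢ(x) = Π_{j≠i} (x - xⱼ)/(xᵢ - xⱼ)

L_0(6.2) = (6.2 - 4)/(2 - 4) × (6.2 - 6)/(2 - 6) × (6.2 - 8)/(2 - 8) = 0.016500
L_1(6.2) = (6.2 - 2)/(4 - 2) × (6.2 - 6)/(4 - 6) × (6.2 - 8)/(4 - 8) = -0.094500
L_2(6.2) = (6.2 - 2)/(6 - 2) × (6.2 - 4)/(6 - 4) × (6.2 - 8)/(6 - 8) = 1.039500
L_3(6.2) = (6.2 - 2)/(8 - 2) × (6.2 - 4)/(8 - 4) × (6.2 - 6)/(8 - 6) = 0.038500

P(6.2) = (-12)×L_0(6.2) + (-15)×L_1(6.2) + (-3)×L_2(6.2) + 1×L_3(6.2)
P(6.2) = -1.860500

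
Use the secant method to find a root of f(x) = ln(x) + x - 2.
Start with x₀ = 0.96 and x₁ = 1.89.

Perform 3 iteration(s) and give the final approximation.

f(x) = ln(x) + x - 2
x₀ = 0.96, x₁ = 1.89

Secant formula: x_{n+1} = x_n - f(x_n)(x_n - x_{n-1})/(f(x_n) - f(x_{n-1}))

Iteration 1:
  f(0.960000) = -1.080822
  f(1.890000) = 0.526577
  x_2 = 1.890000 - 0.526577×(1.890000 - 0.960000)/(0.526577 - (-1.080822))
       = 1.585336
Iteration 2:
  f(1.890000) = 0.526577
  f(1.585336) = 0.046132
  x_3 = 1.585336 - 0.046132×(1.585336 - 1.890000)/(0.046132 - 0.526577)
       = 1.556082
Iteration 3:
  f(1.585336) = 0.046132
  f(1.556082) = -0.001747
  x_4 = 1.556082 - (-0.001747)×(1.556082 - 1.585336)/(-0.001747 - 0.046132)
       = 1.557149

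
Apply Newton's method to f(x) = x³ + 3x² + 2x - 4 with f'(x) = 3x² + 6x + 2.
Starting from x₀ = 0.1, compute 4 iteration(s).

f(x) = x³ + 3x² + 2x - 4
f'(x) = 3x² + 6x + 2
x₀ = 0.1

Newton-Raphson formula: x_{n+1} = x_n - f(x_n)/f'(x_n)

Iteration 1:
  f(0.100000) = -3.769000
  f'(0.100000) = 2.630000
  x_1 = 0.100000 - (-3.769000)/2.630000 = 1.533080
Iteration 2:
  f(1.533080) = 9.720411
  f'(1.533080) = 18.249481
  x_2 = 1.533080 - 9.720411/18.249481 = 1.000439
Iteration 3:
  f(1.000439) = 2.004835
  f'(1.000439) = 11.005274
  x_3 = 1.000439 - 2.004835/11.005274 = 0.818269
Iteration 4:
  f(0.818269) = 0.193115
  f'(0.818269) = 8.918307
  x_4 = 0.818269 - 0.193115/8.918307 = 0.796615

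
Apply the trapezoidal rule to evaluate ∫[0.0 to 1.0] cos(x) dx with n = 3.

f(x) = cos(x)
a = 0.0, b = 1.0, n = 3
h = (b - a)/n = 0.333333

Trapezoidal rule: (h/2)[f(x₀) + 2f(x₁) + 2f(x₂) + ... + f(xₙ)]

x_0 = 0.0000, f(x_0) = 1.000000, coefficient = 1
x_1 = 0.3333, f(x_1) = 0.944957, coefficient = 2
x_2 = 0.6667, f(x_2) = 0.785887, coefficient = 2
x_3 = 1.0000, f(x_3) = 0.540302, coefficient = 1

I ≈ (0.333333/2) × 5.001991 = 0.833665
Exact value: 0.841471
Error: 0.007806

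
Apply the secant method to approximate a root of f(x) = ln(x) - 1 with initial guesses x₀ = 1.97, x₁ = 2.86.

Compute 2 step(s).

f(x) = ln(x) - 1
x₀ = 1.97, x₁ = 2.86

Secant formula: x_{n+1} = x_n - f(x_n)(x_n - x_{n-1})/(f(x_n) - f(x_{n-1}))

Iteration 1:
  f(1.970000) = -0.321966
  f(2.860000) = 0.050822
  x_2 = 2.860000 - 0.050822×(2.860000 - 1.970000)/(0.050822 - (-0.321966))
       = 2.738668
Iteration 2:
  f(2.860000) = 0.050822
  f(2.738668) = 0.007472
  x_3 = 2.738668 - 0.007472×(2.738668 - 2.860000)/(0.007472 - 0.050822)
       = 2.717756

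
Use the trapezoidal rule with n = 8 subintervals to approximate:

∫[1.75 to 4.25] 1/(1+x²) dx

f(x) = 1/(1+x²)
a = 1.75, b = 4.25, n = 8
h = (b - a)/n = 0.312500

Trapezoidal rule: (h/2)[f(x₀) + 2f(x₁) + 2f(x₂) + ... + f(xₙ)]

x_0 = 1.7500, f(x_0) = 0.246154, coefficient = 1
x_1 = 2.0625, f(x_1) = 0.190335, coefficient = 2
x_2 = 2.3750, f(x_2) = 0.150588, coefficient = 2
x_3 = 2.6875, f(x_3) = 0.121615, coefficient = 2
x_4 = 3.0000, f(x_4) = 0.100000, coefficient = 2
x_5 = 3.3125, f(x_5) = 0.083524, coefficient = 2
x_6 = 3.6250, f(x_6) = 0.070718, coefficient = 2
x_7 = 3.9375, f(x_7) = 0.060592, coefficient = 2
x_8 = 4.2500, f(x_8) = 0.052459, coefficient = 1

I ≈ (0.312500/2) × 1.853356 = 0.289587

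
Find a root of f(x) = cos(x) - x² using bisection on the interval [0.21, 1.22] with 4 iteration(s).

f(x) = cos(x) - x²
Initial interval: [0.21, 1.22]

Iteration 1:
  c_1 = (0.210000 + 1.220000)/2 = 0.715000
  f(c_1) = f(0.715000) = 0.243868
  f(a) × f(c) ≥ 0, new interval: [0.715000, 1.220000]
Iteration 2:
  c_2 = (0.715000 + 1.220000)/2 = 0.967500
  f(c_2) = f(0.967500) = -0.368696
  f(a) × f(c) < 0, new interval: [0.715000, 0.967500]
Iteration 3:
  c_3 = (0.715000 + 0.967500)/2 = 0.841250
  f(c_3) = f(0.841250) = -0.041170
  f(a) × f(c) < 0, new interval: [0.715000, 0.841250]
Iteration 4:
  c_4 = (0.715000 + 0.841250)/2 = 0.778125
  f(c_4) = f(0.778125) = 0.106752
  f(a) × f(c) ≥ 0, new interval: [0.778125, 0.841250]

After 4 iteration(s), the approximation is c_4 = 0.778125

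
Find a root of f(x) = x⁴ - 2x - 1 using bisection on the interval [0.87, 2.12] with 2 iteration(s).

f(x) = x⁴ - 2x - 1
Initial interval: [0.87, 2.12]

Iteration 1:
  c_1 = (0.870000 + 2.120000)/2 = 1.495000
  f(c_1) = f(1.495000) = 1.005337
  f(a) × f(c) < 0, new interval: [0.870000, 1.495000]
Iteration 2:
  c_2 = (0.870000 + 1.495000)/2 = 1.182500
  f(c_2) = f(1.182500) = -1.409740
  f(a) × f(c) ≥ 0, new interval: [1.182500, 1.495000]

After 2 iteration(s), the approximation is c_2 = 1.182500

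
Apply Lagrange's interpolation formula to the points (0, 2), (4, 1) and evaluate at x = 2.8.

Lagrange interpolation formula:
P(x) = Σ yᵢ × Lᵢ(x)
where Lᵢ(x) = Π_{j≠i} (x - xⱼ)/(xᵢ - xⱼ)

L_0(2.8) = (2.8 - 4)/(0 - 4) = 0.300000
L_1(2.8) = (2.8 - 0)/(4 - 0) = 0.700000

P(2.8) = 2×L_0(2.8) + 1×L_1(2.8)
P(2.8) = 1.300000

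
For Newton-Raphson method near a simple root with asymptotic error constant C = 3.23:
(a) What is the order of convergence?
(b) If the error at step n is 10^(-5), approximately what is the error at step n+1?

(a) Newton-Raphson has quadratic (order 2) convergence near simple roots.
    This means |e_{n+1}| ≈ C|e_n|².

(b) With |e_n| = 10^(-5) and C = 3.23:
    |e_{n+1}| ≈ 3.23 × (10^(-5))² = 3.23 × 10^(-10)

(a) 2 (quadratic); (b) |e_{n+1}| ≈ 3.230e-10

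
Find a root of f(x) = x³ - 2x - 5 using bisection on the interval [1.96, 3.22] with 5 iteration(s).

f(x) = x³ - 2x - 5
Initial interval: [1.96, 3.22]

Iteration 1:
  c_1 = (1.960000 + 3.220000)/2 = 2.590000
  f(c_1) = f(2.590000) = 7.193979
  f(a) × f(c) < 0, new interval: [1.960000, 2.590000]
Iteration 2:
  c_2 = (1.960000 + 2.590000)/2 = 2.275000
  f(c_2) = f(2.275000) = 2.224547
  f(a) × f(c) < 0, new interval: [1.960000, 2.275000]
Iteration 3:
  c_3 = (1.960000 + 2.275000)/2 = 2.117500
  f(c_3) = f(2.117500) = 0.259460
  f(a) × f(c) < 0, new interval: [1.960000, 2.117500]
Iteration 4:
  c_4 = (1.960000 + 2.117500)/2 = 2.038750
  f(c_4) = f(2.038750) = -0.603432
  f(a) × f(c) ≥ 0, new interval: [2.038750, 2.117500]
Iteration 5:
  c_5 = (2.038750 + 2.117500)/2 = 2.078125
  f(c_5) = f(2.078125) = -0.181652
  f(a) × f(c) ≥ 0, new interval: [2.078125, 2.117500]

After 5 iteration(s), the approximation is c_5 = 2.078125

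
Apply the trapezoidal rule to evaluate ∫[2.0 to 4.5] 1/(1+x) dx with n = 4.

f(x) = 1/(1+x)
a = 2.0, b = 4.5, n = 4
h = (b - a)/n = 0.625000

Trapezoidal rule: (h/2)[f(x₀) + 2f(x₁) + 2f(x₂) + ... + f(xₙ)]

x_0 = 2.0000, f(x_0) = 0.333333, coefficient = 1
x_1 = 2.6250, f(x_1) = 0.275862, coefficient = 2
x_2 = 3.2500, f(x_2) = 0.235294, coefficient = 2
x_3 = 3.8750, f(x_3) = 0.205128, coefficient = 2
x_4 = 4.5000, f(x_4) = 0.181818, coefficient = 1

I ≈ (0.625000/2) × 1.947720 = 0.608663
Exact value: 0.606136
Error: 0.002527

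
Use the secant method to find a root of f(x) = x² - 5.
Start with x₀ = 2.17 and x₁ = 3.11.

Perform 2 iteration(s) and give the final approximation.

f(x) = x² - 5
x₀ = 2.17, x₁ = 3.11

Secant formula: x_{n+1} = x_n - f(x_n)(x_n - x_{n-1})/(f(x_n) - f(x_{n-1}))

Iteration 1:
  f(2.170000) = -0.291100
  f(3.110000) = 4.672100
  x_2 = 3.110000 - 4.672100×(3.110000 - 2.170000)/(4.672100 - (-0.291100))
       = 2.225133
Iteration 2:
  f(3.110000) = 4.672100
  f(2.225133) = -0.048785
  x_3 = 2.225133 - (-0.048785)×(2.225133 - 3.110000)/(-0.048785 - 4.672100)
       = 2.234277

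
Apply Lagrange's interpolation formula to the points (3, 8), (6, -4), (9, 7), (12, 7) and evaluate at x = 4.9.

Lagrange interpolation formula:
P(x) = Σ yᵢ × Lᵢ(x)
where Lᵢ(x) = Π_{j≠i} (x - xⱼ)/(xᵢ - xⱼ)

L_0(4.9) = (4.9 - 6)/(3 - 6) × (4.9 - 9)/(3 - 9) × (4.9 - 12)/(3 - 12) = 0.197660
L_1(4.9) = (4.9 - 3)/(6 - 3) × (4.9 - 9)/(6 - 9) × (4.9 - 12)/(6 - 12) = 1.024241
L_2(4.9) = (4.9 - 3)/(9 - 3) × (4.9 - 6)/(9 - 6) × (4.9 - 12)/(9 - 12) = -0.274796
L_3(4.9) = (4.9 - 3)/(12 - 3) × (4.9 - 6)/(12 - 6) × (4.9 - 9)/(12 - 9) = 0.052895

P(4.9) = 8×L_0(4.9) + (-4)×L_1(4.9) + 7×L_2(4.9) + 7×L_3(4.9)
P(4.9) = -4.068988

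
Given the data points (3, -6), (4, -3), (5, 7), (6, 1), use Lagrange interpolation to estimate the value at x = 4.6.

Lagrange interpolation formula:
P(x) = Σ yᵢ × Lᵢ(x)
where Lᵢ(x) = Π_{j≠i} (x - xⱼ)/(xᵢ - xⱼ)

L_0(4.6) = (4.6 - 4)/(3 - 4) × (4.6 - 5)/(3 - 5) × (4.6 - 6)/(3 - 6) = -0.056000
L_1(4.6) = (4.6 - 3)/(4 - 3) × (4.6 - 5)/(4 - 5) × (4.6 - 6)/(4 - 6) = 0.448000
L_2(4.6) = (4.6 - 3)/(5 - 3) × (4.6 - 4)/(5 - 4) × (4.6 - 6)/(5 - 6) = 0.672000
L_3(4.6) = (4.6 - 3)/(6 - 3) × (4.6 - 4)/(6 - 4) × (4.6 - 5)/(6 - 5) = -0.064000

P(4.6) = (-6)×L_0(4.6) + (-3)×L_1(4.6) + 7×L_2(4.6) + 1×L_3(4.6)
P(4.6) = 3.632000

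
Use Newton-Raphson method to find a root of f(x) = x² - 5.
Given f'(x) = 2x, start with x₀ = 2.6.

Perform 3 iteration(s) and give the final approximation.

f(x) = x² - 5
f'(x) = 2x
x₀ = 2.6

Newton-Raphson formula: x_{n+1} = x_n - f(x_n)/f'(x_n)

Iteration 1:
  f(2.600000) = 1.760000
  f'(2.600000) = 5.200000
  x_1 = 2.600000 - 1.760000/5.200000 = 2.261538
Iteration 2:
  f(2.261538) = 0.114556
  f'(2.261538) = 4.523077
  x_2 = 2.261538 - 0.114556/4.523077 = 2.236211
Iteration 3:
  f(2.236211) = 0.000641
  f'(2.236211) = 4.472423
  x_3 = 2.236211 - 0.000641/4.472423 = 2.236068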